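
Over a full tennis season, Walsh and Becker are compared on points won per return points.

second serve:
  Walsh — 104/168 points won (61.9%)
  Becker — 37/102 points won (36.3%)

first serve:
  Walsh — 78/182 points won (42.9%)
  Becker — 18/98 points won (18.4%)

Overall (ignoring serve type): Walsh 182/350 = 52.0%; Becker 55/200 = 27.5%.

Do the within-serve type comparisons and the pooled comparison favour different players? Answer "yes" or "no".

no

Within each serve type level (second serve 61.9% vs 36.3%; first serve 42.9% vs 18.4%), Walsh has the higher rate every time. Pooled: 52.0% vs 27.5% — Walsh has the higher rate overall. They agree.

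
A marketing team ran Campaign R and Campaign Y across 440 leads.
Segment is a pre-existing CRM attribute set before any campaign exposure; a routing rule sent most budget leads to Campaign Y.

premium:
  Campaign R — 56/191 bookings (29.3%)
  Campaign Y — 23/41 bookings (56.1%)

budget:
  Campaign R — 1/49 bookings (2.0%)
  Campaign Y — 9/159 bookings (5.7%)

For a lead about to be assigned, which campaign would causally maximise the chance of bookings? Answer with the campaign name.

Nothing the campaign does changes customer segment; the imbalance is an allocation artefact. With customer segment also predicting the outcome, the pooled figure is confounded, and the within-stratum comparison is the causal one.
Within each level — premium: 29.3% vs 56.1%; budget: 2.0% vs 5.7% — Campaign Y is higher every time.

Campaign Y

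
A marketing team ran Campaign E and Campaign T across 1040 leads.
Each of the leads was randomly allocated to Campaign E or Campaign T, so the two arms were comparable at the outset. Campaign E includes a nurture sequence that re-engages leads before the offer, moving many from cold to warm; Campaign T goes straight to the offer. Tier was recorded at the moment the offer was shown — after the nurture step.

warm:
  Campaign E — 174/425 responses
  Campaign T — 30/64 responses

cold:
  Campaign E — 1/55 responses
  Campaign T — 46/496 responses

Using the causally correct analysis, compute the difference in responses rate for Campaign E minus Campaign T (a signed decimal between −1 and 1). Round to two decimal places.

+0.23

The engagement tier-specific comparison favours Campaign T throughout, but the pooled figures favour Campaign E. The question is whether to condition on engagement tier.
Stratifying would compare campaigns among leads the campaigns themselves sorted into engagement tier groups — a form of selection on an intermediate. The unconditioned pooled rates give the total causal effect.
The causal difference is the pooled difference: 0.365 − 0.136 = +0.229.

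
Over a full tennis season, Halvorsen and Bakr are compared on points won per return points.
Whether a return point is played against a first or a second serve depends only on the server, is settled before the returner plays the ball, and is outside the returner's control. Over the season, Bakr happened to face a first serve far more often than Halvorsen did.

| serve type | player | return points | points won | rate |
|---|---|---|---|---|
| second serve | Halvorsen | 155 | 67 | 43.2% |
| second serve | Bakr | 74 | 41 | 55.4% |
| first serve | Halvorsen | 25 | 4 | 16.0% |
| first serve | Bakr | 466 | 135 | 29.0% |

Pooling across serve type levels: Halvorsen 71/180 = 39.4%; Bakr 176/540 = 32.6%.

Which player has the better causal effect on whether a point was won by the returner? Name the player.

The stratified and pooled comparisons disagree (Bakr wins within each serve type; Halvorsen wins overall), so the answer turns on the causal role of serve type.
Serve type satisfies the back-door criterion: it is not a descendant of the player, and it blocks the spurious path from player to outcome. Adjusting for it (i.e., using the within-serve type rates) gives the causal effect.
Within each level — second serve: 43.2% vs 55.4%; first serve: 16.0% vs 29.0% — Bakr is higher every time.

Bakr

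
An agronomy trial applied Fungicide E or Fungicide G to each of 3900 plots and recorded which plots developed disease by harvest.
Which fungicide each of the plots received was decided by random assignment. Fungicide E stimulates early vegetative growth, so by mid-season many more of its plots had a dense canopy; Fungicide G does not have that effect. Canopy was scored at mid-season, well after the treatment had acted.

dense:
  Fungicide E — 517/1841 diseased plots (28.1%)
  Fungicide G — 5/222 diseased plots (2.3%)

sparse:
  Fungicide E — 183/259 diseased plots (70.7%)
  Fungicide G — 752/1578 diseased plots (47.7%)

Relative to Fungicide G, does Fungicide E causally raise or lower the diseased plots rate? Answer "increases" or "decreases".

decreases

Mid-season canopy is recorded after the fungicide and is itself shifted by it — it sits on the causal path from fungicide to outcome. Conditioning on a mediator would strip out part of the effect we want; the pooled comparison gives the total causal effect.
Pooled: Fungicide E 33.3% vs Fungicide G 42.1%; Fungicide E is lower overall.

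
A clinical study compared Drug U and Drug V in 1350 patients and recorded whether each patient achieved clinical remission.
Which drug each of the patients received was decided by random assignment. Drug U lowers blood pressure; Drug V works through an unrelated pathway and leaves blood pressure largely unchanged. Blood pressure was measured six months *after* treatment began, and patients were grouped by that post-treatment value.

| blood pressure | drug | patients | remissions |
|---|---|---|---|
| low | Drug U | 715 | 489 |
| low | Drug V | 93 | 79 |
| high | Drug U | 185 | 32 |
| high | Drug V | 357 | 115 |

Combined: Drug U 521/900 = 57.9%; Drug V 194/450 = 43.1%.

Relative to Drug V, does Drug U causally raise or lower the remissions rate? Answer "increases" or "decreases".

increases

Blood pressure is downstream of the drug. One should not condition on a consequence of treatment, so the overall rates are the right comparison.
Pooled: Drug U 57.9% vs Drug V 43.1%; Drug U is higher overall.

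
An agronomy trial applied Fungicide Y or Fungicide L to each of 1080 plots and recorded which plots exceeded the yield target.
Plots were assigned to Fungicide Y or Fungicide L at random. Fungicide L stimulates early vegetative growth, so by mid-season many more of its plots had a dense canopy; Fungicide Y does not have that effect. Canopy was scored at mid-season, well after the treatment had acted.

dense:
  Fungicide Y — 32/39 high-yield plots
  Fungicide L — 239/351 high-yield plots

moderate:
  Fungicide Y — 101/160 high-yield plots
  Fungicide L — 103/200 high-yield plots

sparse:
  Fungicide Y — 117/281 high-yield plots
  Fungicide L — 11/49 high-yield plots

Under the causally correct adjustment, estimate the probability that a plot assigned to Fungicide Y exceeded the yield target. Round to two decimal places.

0.52

Fungicide Y is higher inside every mid-season canopy stratum but Fungicide L is higher in aggregate. Whether to stratify depends on how mid-season canopy relates to the fungicide.
The distribution of mid-season canopy is itself part of what the fungicide does — it is an intermediate outcome. Holding it fixed would remove that part of the effect; the total effect is the pooled difference.
So P(outcome | do(Fungicide Y)) is just the pooled rate for Fungicide Y: 250/480 = 0.521.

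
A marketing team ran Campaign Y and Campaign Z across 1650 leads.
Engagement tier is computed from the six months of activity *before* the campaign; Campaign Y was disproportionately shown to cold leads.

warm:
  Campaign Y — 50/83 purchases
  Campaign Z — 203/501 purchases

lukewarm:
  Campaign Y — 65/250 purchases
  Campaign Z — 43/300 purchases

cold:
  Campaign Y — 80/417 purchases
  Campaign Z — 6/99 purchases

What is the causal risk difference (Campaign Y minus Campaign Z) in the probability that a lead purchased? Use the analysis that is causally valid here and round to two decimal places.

+0.15

Within every engagement tier level Campaign Y has the higher rate, yet pooled Campaign Z does — Simpson's reversal.
Engagement tier is set before the campaign has any effect — it is not caused by the campaign — and it independently drives the outcome. That makes it a confounder, so the causal comparison is within engagement tier levels.
Adjusting over the population distribution of engagement tier: 0.354·(0.602−0.405) + 0.333·(0.260−0.143) + 0.313·(0.192−0.061) = +0.150.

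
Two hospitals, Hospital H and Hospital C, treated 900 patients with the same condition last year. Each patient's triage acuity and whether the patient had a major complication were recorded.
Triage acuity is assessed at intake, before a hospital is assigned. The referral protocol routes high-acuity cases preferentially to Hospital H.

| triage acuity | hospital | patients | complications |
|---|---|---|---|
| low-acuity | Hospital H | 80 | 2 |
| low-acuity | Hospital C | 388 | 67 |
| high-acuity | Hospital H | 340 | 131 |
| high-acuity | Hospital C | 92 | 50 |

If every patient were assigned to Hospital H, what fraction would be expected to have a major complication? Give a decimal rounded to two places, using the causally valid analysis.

Triage acuity satisfies the back-door criterion: it is not a descendant of the hospital, and it blocks the spurious path from hospital to outcome. Adjusting for it (i.e., using the within-triage acuity rates) gives the causal effect.
Standardising Hospital H to the population triage acuity mix: 0.520·2/80 + 0.480·131/340 = 0.198.

0.20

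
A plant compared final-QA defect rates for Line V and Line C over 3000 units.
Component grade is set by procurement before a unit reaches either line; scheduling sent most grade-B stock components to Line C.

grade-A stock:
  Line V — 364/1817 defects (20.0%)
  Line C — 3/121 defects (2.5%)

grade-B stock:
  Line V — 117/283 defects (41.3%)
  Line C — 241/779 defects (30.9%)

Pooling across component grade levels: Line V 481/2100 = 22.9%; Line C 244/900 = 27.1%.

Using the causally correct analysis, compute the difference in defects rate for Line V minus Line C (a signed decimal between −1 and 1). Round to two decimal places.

Nothing the line does changes component grade; the imbalance is an allocation artefact. With component grade also predicting the outcome, the pooled figure is confounded, and the within-stratum comparison is the causal one.
Adjusting over the population distribution of component grade: 0.646·(0.200−0.025) + 0.354·(0.413−0.309) = +0.150.

+0.15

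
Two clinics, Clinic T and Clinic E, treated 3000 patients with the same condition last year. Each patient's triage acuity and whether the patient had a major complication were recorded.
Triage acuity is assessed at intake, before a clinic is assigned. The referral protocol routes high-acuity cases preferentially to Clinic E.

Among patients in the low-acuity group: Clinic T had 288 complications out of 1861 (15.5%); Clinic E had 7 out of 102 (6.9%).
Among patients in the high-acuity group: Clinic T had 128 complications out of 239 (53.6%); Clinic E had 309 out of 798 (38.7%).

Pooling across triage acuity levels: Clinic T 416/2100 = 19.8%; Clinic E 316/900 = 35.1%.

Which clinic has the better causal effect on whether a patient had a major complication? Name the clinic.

The imbalance in triage acuity arose from how patients were allocated, not from anything the clinic did; and triage acuity independently affects the outcome. The pooled gap is confounded — condition on triage acuity.
Within each level — low-acuity: 15.5% vs 6.9%; high-acuity: 53.6% vs 38.7% — Clinic E is lower every time.

Clinic E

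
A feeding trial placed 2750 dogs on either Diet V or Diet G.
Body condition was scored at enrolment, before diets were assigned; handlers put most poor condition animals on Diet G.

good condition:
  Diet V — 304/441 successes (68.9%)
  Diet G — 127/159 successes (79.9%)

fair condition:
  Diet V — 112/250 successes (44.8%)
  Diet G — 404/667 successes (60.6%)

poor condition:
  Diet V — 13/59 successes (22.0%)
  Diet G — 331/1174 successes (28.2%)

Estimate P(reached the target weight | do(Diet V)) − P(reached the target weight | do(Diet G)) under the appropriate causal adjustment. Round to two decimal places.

-0.10

Starting body condition differs across diets for reasons unrelated to any effect of the diet itself, and it separately predicts the outcome — a classic confounder. We must compare within starting body condition levels.
Adjusting over the population distribution of starting body condition: 0.218·(0.689−0.799) + 0.333·(0.448−0.606) + 0.448·(0.220−0.282) = -0.104.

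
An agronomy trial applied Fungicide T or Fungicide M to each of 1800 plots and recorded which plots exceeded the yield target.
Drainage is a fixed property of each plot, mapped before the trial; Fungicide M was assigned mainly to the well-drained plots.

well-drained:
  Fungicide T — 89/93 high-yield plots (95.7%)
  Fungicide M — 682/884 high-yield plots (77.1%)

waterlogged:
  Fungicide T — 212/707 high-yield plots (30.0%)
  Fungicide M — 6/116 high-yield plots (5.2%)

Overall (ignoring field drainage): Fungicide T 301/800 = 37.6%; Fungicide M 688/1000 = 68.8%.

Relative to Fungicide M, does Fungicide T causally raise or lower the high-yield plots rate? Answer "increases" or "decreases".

Within every field drainage level Fungicide T has the higher rate, yet pooled Fungicide M does — Simpson's reversal.
Since field drainage is a pre-existing factor (not a product of the fungicide) and it affects the outcome on its own, it is a confounder. The stratified rates, not the pooled rate, identify the causal effect.
Within each level — well-drained: 95.7% vs 77.1%; waterlogged: 30.0% vs 5.2% — Fungicide T is higher every time.

increases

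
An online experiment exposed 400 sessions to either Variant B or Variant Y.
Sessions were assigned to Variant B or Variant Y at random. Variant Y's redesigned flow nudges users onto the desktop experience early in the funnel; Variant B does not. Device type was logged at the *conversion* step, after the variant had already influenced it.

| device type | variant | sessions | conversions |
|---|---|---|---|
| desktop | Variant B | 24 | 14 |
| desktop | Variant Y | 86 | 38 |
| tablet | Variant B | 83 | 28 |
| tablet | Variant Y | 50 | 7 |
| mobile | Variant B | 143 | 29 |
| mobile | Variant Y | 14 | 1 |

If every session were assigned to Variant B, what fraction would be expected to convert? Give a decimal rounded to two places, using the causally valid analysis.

0.28

Stratifying would compare variants among sessions the variants themselves sorted into device type groups — a form of selection on an intermediate. The unconditioned pooled rates give the total causal effect.
So P(outcome | do(Variant B)) is just the pooled rate for Variant B: 71/250 = 0.284.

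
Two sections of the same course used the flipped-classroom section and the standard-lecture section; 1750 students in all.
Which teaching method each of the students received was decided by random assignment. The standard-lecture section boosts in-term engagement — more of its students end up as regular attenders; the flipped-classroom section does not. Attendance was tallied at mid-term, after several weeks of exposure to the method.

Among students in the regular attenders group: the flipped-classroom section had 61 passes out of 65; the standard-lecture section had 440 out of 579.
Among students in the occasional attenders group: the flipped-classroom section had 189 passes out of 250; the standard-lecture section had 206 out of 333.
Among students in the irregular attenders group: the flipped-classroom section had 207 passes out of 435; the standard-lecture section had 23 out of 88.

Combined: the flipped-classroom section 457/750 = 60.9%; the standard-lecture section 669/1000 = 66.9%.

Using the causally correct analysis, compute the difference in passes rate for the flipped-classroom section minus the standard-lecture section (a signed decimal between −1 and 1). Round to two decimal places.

Because the teaching method influences mid-term attendance, mid-term attendance is a post-treatment mediator, not a confounder. Stratifying on it would bias the estimate; the causal effect is the crude pooled difference.
The causal difference is the pooled difference: 0.609 − 0.669 = -0.060.

-0.06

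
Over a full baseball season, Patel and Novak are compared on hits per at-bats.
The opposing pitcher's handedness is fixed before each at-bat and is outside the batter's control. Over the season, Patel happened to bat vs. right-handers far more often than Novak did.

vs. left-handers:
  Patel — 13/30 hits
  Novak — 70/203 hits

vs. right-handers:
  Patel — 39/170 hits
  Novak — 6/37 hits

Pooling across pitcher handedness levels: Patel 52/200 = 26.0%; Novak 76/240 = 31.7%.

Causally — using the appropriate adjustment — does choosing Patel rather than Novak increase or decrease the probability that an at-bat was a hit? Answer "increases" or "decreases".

increases

Since pitcher handedness is a pre-existing factor (not a product of the player) and it affects the outcome on its own, it is a confounder. The stratified rates, not the pooled rate, identify the causal effect.
Within each level — vs. left-handers: 43.3% vs 34.5%; vs. right-handers: 22.9% vs 16.2% — Patel is higher every time.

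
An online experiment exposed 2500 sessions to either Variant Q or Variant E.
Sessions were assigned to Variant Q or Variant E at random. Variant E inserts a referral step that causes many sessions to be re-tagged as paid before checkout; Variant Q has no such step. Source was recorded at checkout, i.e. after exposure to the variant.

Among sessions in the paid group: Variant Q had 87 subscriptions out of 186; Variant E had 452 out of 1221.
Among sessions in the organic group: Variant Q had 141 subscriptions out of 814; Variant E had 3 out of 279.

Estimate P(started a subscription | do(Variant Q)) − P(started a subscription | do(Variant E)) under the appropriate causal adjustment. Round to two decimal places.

-0.08

Within every traffic source level Variant Q has the higher rate, yet pooled Variant E does — Simpson's reversal.
Traffic source here is a post-treatment variable shaped by the variant; conditioning on it would introduce bias rather than remove it. The overall comparison is the causal one.
The causal difference is the pooled difference: 0.228 − 0.303 = -0.075.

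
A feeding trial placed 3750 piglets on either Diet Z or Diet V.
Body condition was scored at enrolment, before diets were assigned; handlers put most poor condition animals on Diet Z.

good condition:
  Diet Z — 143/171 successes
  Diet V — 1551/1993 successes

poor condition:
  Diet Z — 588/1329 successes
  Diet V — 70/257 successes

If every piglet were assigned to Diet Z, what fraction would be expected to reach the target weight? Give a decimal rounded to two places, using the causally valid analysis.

0.67

Starting body condition differs across diets for reasons unrelated to any effect of the diet itself, and it separately predicts the outcome — a classic confounder. We must compare within starting body condition levels.
Standardising Diet Z to the population starting body condition mix: 0.577·143/171 + 0.423·588/1329 = 0.670.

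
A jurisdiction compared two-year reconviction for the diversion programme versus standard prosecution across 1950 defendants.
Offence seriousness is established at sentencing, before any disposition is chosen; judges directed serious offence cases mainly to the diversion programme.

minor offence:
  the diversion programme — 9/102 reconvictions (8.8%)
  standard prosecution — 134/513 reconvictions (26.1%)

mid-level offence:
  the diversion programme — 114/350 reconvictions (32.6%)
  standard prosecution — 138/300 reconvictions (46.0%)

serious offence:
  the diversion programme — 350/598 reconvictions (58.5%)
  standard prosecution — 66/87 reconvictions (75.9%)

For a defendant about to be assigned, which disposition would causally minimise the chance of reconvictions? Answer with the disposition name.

Within every offence seriousness level the diversion programme has the lower rate, yet pooled standard prosecution does — Simpson's reversal.
Offence seriousness is set before the disposition has any effect — it is not caused by the disposition — and it independently drives the outcome. That makes it a confounder, so the causal comparison is within offence seriousness levels.
Within each level — minor offence: 8.8% vs 26.1%; mid-level offence: 32.6% vs 46.0%; serious offence: 58.5% vs 75.9% — the diversion programme is lower every time.

the diversion programme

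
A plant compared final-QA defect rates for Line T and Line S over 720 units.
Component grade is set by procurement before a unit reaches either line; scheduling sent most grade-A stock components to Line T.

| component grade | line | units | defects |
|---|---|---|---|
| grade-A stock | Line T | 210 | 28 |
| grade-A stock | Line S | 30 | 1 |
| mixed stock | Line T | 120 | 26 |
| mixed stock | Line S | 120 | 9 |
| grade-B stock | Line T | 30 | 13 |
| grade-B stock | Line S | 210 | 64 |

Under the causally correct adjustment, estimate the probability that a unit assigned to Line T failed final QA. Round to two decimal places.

0.26

Component grade is set before the line has any effect — it is not caused by the line — and it independently drives the outcome. That makes it a confounder, so the causal comparison is within component grade levels.
Standardising Line T to the population component grade mix: 0.333·28/210 + 0.333·26/120 + 0.333·13/30 = 0.261.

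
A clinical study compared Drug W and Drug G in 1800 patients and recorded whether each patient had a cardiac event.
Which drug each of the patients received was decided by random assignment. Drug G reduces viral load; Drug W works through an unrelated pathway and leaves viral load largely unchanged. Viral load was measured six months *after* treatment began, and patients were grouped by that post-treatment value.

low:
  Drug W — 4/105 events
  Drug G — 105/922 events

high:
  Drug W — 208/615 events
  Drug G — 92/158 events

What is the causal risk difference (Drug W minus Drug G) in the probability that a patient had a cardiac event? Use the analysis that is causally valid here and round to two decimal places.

+0.11

Viral load here is a post-treatment variable shaped by the drug; conditioning on it would introduce bias rather than remove it. The overall comparison is the causal one.
The causal difference is the pooled difference: 0.294 − 0.182 = +0.112.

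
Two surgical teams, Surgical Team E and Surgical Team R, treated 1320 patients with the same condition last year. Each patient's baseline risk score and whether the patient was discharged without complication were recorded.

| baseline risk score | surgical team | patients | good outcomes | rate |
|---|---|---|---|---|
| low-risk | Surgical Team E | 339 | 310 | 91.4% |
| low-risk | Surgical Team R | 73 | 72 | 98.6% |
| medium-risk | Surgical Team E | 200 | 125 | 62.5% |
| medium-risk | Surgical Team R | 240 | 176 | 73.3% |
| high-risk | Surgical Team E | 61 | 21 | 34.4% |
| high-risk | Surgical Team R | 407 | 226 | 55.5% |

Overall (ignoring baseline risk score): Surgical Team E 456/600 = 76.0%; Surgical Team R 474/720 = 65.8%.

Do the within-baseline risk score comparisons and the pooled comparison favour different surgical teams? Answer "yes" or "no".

Within each baseline risk score level (low-risk 91.4% vs 98.6%; medium-risk 62.5% vs 73.3%; high-risk 34.4% vs 55.5%), Surgical Team R has the higher rate every time. Pooled: 76.0% vs 65.8% — Surgical Team E has the higher rate overall. The two comparisons disagree.

yes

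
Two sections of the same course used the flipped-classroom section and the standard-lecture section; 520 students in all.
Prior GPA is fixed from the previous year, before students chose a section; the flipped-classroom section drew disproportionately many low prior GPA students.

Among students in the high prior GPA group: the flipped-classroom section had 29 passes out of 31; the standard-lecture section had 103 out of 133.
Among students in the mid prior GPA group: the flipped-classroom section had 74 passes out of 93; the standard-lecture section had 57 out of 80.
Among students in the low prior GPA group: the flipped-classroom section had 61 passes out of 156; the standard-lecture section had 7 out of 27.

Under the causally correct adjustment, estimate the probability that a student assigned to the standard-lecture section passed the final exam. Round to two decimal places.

0.57

Here prior GPA band is a common cause — it drives both which teaching method a case falls under and the outcome. The crude comparison mixes populations; the stratum-specific rates are the causally relevant ones.
Standardising the standard-lecture section to the population prior GPA band mix: 0.315·103/133 + 0.333·57/80 + 0.352·7/27 = 0.573.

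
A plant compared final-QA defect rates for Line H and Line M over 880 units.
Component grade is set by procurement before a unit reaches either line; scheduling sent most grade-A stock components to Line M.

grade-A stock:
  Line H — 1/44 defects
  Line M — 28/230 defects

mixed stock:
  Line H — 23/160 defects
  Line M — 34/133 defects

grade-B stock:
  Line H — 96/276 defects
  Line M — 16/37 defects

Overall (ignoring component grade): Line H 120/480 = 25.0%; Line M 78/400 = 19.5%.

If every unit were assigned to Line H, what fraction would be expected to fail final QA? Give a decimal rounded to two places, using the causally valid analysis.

0.18

Within every component grade level Line H has the lower rate, yet pooled Line M does — Simpson's reversal.
Component grade is set before the line has any effect — it is not caused by the line — and it independently drives the outcome. That makes it a confounder, so the causal comparison is within component grade levels.
Standardising Line H to the population component grade mix: 0.311·1/44 + 0.333·23/160 + 0.356·96/276 = 0.179.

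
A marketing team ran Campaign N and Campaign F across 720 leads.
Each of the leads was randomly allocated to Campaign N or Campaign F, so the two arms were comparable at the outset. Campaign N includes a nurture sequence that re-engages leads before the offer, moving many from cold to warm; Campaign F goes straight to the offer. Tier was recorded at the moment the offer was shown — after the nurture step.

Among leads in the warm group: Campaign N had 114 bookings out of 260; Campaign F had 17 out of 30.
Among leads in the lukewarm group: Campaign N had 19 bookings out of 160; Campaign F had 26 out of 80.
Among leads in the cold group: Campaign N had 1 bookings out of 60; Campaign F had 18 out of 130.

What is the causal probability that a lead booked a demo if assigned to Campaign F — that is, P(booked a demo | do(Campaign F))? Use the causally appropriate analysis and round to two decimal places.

Campaign F is higher inside every engagement tier stratum but Campaign N is higher in aggregate. Whether to stratify depends on how engagement tier relates to the campaign.
Engagement tier here is a post-treatment variable shaped by the campaign; conditioning on it would introduce bias rather than remove it. The overall comparison is the causal one.
So P(outcome | do(Campaign F)) is just the pooled rate for Campaign F: 61/240 = 0.254.

0.25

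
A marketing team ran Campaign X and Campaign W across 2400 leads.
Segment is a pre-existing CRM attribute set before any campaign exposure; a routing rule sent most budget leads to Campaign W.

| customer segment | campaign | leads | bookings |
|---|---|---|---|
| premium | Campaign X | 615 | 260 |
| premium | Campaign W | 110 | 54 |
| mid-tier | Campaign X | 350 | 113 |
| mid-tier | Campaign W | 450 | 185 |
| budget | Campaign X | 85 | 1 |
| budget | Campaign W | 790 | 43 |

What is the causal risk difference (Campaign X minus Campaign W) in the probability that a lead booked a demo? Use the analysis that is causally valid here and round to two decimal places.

-0.07

The stratified and pooled comparisons disagree (Campaign W wins within each customer segment; Campaign X wins overall), so the answer turns on the causal role of customer segment.
Nothing the campaign does changes customer segment; the imbalance is an allocation artefact. With customer segment also predicting the outcome, the pooled figure is confounded, and the within-stratum comparison is the causal one.
Adjusting over the population distribution of customer segment: 0.302·(0.423−0.491) + 0.333·(0.323−0.411) + 0.365·(0.012−0.054) = -0.066.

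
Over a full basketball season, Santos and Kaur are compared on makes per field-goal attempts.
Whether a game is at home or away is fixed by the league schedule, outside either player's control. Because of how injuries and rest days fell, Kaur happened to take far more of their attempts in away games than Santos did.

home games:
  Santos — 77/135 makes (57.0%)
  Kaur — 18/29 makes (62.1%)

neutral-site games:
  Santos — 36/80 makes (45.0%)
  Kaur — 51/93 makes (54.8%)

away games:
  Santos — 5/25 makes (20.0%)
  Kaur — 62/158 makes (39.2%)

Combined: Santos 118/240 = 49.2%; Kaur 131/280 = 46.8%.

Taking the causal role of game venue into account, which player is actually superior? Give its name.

Kaur

Nothing the player does changes game venue; the imbalance is an allocation artefact. With game venue also predicting the outcome, the pooled figure is confounded, and the within-stratum comparison is the causal one.
Within each level — home games: 57.0% vs 62.1%; neutral-site games: 45.0% vs 54.8%; away games: 20.0% vs 39.2% — Kaur is higher every time.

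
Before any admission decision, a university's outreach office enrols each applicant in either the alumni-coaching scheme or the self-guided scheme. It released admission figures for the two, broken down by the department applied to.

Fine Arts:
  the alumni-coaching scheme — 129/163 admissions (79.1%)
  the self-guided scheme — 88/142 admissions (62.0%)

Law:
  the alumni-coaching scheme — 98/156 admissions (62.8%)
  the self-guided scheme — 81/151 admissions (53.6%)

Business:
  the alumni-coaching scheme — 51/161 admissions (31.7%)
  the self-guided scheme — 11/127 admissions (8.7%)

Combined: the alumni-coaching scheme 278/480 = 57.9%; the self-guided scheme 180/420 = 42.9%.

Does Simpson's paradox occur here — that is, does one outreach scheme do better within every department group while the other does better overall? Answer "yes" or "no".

no

Within each department level (Fine Arts 79.1% vs 62.0%; Law 62.8% vs 53.6%; Business 31.7% vs 8.7%), the alumni-coaching scheme has the higher rate every time. Pooled: 57.9% vs 42.9% — the alumni-coaching scheme has the higher rate overall. They agree.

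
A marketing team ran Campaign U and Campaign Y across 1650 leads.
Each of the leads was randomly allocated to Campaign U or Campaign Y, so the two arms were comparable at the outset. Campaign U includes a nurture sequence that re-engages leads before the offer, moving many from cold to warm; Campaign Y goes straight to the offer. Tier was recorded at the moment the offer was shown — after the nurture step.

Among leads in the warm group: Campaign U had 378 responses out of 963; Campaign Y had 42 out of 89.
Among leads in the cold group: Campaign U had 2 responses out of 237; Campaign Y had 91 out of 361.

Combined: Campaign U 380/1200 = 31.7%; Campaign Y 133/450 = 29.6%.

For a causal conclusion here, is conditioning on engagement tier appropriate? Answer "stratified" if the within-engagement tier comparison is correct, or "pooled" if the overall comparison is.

Because the campaign influences engagement tier, engagement tier is a post-treatment mediator, not a confounder. Stratifying on it would bias the estimate; the causal effect is the crude pooled difference.
Pooled: Campaign U 31.7% vs Campaign Y 29.6%; Campaign U is higher overall.

pooled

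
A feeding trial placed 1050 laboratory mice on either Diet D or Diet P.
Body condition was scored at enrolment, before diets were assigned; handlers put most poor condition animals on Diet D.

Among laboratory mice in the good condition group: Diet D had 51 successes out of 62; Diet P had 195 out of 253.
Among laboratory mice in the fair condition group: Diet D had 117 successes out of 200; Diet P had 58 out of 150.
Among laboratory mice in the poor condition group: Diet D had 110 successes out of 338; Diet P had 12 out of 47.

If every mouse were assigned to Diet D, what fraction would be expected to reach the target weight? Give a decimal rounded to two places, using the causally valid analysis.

Since starting body condition is a pre-existing factor (not a product of the diet) and it affects the outcome on its own, it is a confounder. The stratified rates, not the pooled rate, identify the causal effect.
Standardising Diet D to the population starting body condition mix: 0.300·51/62 + 0.333·117/200 + 0.367·110/338 = 0.561.

0.56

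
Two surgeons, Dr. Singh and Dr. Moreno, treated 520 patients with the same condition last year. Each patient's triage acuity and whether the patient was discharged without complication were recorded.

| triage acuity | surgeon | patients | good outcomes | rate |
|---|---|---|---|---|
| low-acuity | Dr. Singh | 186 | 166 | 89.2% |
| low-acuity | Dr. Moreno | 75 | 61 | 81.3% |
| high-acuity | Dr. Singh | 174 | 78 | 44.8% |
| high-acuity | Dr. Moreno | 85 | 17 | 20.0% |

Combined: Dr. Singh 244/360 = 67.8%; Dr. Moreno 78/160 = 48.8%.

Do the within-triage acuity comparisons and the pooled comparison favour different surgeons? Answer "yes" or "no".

Within each triage acuity level (low-acuity 89.2% vs 81.3%; high-acuity 44.8% vs 20.0%), Dr. Singh has the higher rate every time. Pooled: 67.8% vs 48.8% — Dr. Singh has the higher rate overall. They agree.

no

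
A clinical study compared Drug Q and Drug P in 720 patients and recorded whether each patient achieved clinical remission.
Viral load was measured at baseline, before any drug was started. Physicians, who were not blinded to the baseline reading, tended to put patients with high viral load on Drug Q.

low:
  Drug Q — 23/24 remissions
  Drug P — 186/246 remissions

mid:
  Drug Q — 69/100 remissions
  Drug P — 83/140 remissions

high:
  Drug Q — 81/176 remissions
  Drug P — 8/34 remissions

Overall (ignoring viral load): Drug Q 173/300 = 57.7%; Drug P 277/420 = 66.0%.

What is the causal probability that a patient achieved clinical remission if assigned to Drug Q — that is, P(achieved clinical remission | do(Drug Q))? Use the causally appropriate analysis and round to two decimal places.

Viral load is set before the drug has any effect — it is not caused by the drug — and it independently drives the outcome. That makes it a confounder, so the causal comparison is within viral load levels.
Standardising Drug Q to the population viral load mix: 0.375·23/24 + 0.333·69/100 + 0.292·81/176 = 0.724.

0.72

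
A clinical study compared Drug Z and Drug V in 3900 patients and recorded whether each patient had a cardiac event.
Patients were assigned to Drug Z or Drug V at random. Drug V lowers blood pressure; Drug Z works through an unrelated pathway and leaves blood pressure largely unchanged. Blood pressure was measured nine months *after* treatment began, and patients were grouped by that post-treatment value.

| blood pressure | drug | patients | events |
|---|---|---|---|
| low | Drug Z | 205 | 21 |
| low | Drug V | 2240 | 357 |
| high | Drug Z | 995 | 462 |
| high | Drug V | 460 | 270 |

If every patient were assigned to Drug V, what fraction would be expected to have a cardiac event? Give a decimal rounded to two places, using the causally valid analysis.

0.23

The stratified and pooled comparisons disagree (Drug Z wins within each blood pressure; Drug V wins overall), so the answer turns on the causal role of blood pressure.
Stratifying would compare drugs among patients the drugs themselves sorted into blood pressure groups — a form of selection on an intermediate. The unconditioned pooled rates give the total causal effect.
So P(outcome | do(Drug V)) is just the pooled rate for Drug V: 627/2700 = 0.232.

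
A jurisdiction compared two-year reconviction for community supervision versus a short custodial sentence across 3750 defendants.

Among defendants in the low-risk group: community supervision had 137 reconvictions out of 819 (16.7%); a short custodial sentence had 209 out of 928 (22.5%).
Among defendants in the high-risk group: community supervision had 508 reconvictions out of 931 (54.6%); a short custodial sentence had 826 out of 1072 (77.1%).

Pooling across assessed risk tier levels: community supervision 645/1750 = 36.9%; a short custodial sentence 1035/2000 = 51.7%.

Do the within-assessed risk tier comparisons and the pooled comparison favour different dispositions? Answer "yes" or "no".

Within each assessed risk tier level (low-risk 16.7% vs 22.5%; high-risk 54.6% vs 77.1%), community supervision has the lower rate every time. Pooled: 36.9% vs 51.7% — community supervision has the lower rate overall. They agree.

no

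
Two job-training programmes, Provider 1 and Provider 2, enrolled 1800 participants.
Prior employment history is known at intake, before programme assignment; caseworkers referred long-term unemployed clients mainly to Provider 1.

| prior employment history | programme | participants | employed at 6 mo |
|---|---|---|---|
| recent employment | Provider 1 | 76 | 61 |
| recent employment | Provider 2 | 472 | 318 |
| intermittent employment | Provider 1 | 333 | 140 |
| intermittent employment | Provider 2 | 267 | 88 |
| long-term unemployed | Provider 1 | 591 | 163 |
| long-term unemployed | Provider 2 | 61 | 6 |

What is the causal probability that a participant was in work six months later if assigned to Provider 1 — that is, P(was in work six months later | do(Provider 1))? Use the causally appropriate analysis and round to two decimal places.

0.48

Within every prior employment history level Provider 1 has the higher rate, yet pooled Provider 2 does — Simpson's reversal.
Prior employment history satisfies the back-door criterion: it is not a descendant of the programme, and it blocks the spurious path from programme to outcome. Adjusting for it (i.e., using the within-prior employment history rates) gives the causal effect.
Standardising Provider 1 to the population prior employment history mix: 0.304·61/76 + 0.333·140/333 + 0.362·163/591 = 0.484.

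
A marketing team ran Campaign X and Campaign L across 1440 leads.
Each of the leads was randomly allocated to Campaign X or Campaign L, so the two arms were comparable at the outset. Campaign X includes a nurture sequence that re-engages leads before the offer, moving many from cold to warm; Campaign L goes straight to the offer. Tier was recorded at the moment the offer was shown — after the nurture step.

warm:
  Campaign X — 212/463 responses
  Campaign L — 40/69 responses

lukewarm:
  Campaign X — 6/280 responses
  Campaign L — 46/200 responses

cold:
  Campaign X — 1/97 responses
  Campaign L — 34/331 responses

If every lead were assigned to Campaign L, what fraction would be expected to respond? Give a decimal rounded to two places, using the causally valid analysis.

0.20

Campaign L is higher inside every engagement tier stratum but Campaign X is higher in aggregate. Whether to stratify depends on how engagement tier relates to the campaign.
Engagement tier here is a post-treatment variable shaped by the campaign; conditioning on it would introduce bias rather than remove it. The overall comparison is the causal one.
So P(outcome | do(Campaign L)) is just the pooled rate for Campaign L: 120/600 = 0.200.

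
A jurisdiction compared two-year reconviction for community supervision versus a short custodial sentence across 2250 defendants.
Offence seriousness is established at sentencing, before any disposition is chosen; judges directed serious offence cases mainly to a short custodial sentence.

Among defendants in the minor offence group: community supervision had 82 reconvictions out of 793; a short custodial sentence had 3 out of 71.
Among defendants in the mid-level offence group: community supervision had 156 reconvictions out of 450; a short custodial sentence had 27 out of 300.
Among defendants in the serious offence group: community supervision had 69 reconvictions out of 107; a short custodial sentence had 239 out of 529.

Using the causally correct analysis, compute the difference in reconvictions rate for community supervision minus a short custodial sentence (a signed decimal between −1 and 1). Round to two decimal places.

+0.16

a short custodial sentence is lower inside every offence seriousness stratum but community supervision is lower in aggregate. Whether to stratify depends on how offence seriousness relates to the disposition.
Here offence seriousness is a common cause — it drives both which disposition a case falls under and the outcome. The crude comparison mixes populations; the stratum-specific rates are the causally relevant ones.
Adjusting over the population distribution of offence seriousness: 0.384·(0.103−0.042) + 0.333·(0.347−0.090) + 0.283·(0.645−0.452) = +0.164.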